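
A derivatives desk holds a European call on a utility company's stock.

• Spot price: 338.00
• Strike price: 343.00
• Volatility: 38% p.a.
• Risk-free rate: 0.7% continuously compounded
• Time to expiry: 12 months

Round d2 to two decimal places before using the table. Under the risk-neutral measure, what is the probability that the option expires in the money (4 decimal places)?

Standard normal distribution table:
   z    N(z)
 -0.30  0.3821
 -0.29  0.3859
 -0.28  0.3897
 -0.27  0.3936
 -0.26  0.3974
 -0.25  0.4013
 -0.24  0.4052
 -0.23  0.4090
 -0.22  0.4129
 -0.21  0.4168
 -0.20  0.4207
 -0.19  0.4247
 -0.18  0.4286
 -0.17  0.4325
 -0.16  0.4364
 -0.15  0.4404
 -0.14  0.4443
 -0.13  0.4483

0.4168

T = 1;  σ√T = 0.3800
ln(S/K) + (r + σ²/2)T = ln(338/343) + (0.007 + 0.38²/2)·1 = -0.0147 + 0.0792 = 0.0645
d₁ = 0.0645 / 0.3800 = 0.1698 → 0.17
d₂ = d₁ − σ√T = 0.1698 − 0.3800 = -0.2102 → -0.21
Pr(exercise) under Q = N(d₂) = 0.4168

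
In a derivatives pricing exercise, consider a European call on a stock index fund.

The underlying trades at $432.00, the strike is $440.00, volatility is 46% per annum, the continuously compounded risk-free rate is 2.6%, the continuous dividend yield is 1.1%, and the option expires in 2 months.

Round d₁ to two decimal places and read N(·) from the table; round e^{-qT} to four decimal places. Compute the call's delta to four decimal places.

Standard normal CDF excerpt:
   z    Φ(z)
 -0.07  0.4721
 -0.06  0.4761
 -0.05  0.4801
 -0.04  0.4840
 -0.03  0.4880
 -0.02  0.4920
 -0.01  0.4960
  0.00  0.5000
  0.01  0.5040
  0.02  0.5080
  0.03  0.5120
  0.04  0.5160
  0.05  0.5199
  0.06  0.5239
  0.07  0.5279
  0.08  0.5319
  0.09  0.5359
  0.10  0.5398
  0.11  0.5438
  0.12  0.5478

T = 0.1667;  σ√T = 0.1878
d₁ = [ln(432/440) + (0.026 − 0.011 + 0.46²/2)·0.1667] / 0.1878 = [-0.0183 + 0.0201] / 0.1878 = 0.0095 which rounds to 0.01
N(d₁) = N(0.01) = 0.5040
Δ_call = e^(−qT)·N(d₁) = 0.9982·0.5040 = 0.5031

0.5031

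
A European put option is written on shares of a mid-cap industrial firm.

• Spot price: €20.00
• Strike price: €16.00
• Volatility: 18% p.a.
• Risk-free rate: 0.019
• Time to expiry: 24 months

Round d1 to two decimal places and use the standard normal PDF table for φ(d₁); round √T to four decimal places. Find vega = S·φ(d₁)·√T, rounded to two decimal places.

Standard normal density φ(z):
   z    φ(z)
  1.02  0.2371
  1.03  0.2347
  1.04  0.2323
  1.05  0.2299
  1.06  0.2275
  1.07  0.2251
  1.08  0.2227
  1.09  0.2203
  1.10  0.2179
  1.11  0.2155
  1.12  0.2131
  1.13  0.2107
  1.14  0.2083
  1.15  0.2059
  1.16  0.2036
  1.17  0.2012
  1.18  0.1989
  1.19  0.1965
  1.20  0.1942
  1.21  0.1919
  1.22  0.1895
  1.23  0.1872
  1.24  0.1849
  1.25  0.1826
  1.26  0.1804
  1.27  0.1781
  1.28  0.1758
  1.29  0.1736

5.82

σ√T = 0.18·√2 = 0.2546
ln(S/K) + (r + σ²/2)T = ln(20/16) + (0.019 + 0.18²/2)·2 = 0.2231 + 0.0704 = 0.2935
d₁ = 0.2935 / 0.2546 = 1.1531 ⇒ 1.15
√T = √2 = 1.4142
φ(d₁) = φ(1.15) = 0.2059
vega = S·φ(d₁)·√T = 20·0.2059·1.4142 = 5.8237
(The call has the same vega.)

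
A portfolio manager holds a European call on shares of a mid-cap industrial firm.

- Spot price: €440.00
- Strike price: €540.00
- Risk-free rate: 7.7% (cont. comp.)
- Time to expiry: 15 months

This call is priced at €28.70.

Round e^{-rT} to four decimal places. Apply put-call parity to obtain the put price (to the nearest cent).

e^(−rT) = e^(−0.077·1.25) = 0.9082
Put-call parity: C − P = S − K·e^(−rT) = 440 − 540·0.9082 = 440 − 490.4280 = -50.4280
P = C − (C − P) = 28.70 − (-50.4280) = 79.1280

€79.13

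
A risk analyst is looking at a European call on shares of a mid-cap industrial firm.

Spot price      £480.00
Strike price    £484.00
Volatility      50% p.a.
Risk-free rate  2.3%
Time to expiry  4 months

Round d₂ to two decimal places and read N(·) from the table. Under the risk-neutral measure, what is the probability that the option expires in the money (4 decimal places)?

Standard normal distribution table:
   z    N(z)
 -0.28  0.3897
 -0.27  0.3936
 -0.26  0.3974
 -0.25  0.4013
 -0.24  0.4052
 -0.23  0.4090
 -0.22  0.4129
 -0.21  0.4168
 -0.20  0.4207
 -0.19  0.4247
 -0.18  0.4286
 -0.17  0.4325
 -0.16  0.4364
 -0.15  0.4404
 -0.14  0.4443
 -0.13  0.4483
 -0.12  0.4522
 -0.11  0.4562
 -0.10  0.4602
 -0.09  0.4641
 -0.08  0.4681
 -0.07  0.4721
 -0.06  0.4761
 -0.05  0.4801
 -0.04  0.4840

T = 0.3333;  σ√T = 0.2887
d₁ = [ln(480/484) + (0.023 + 0.5²/2)·0.3333] / 0.2887 = [-0.0083 + 0.0493] / 0.2887 = 0.1421 ≈ 0.14
d₂ = d₁ − σ√T = 0.1421 − 0.2887 = -0.1465 ≈ -0.15
Risk-neutral Pr[S_T > K] = N(d₂) = N(-0.15) = 0.4404

0.4404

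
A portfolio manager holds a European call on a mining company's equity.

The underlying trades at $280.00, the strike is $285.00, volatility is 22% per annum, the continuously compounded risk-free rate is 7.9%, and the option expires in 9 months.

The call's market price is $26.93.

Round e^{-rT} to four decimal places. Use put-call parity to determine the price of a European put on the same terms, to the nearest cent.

exp(−rT) = exp(−0.079·0.75) = 0.9425
Put-call parity: C − P = S − K·e^(−rT) = 280 − 285·0.9425 = 280 − 268.6125 = 11.3875
P = C − (C − P) = 26.93 − (11.3875) = 15.5425

$15.54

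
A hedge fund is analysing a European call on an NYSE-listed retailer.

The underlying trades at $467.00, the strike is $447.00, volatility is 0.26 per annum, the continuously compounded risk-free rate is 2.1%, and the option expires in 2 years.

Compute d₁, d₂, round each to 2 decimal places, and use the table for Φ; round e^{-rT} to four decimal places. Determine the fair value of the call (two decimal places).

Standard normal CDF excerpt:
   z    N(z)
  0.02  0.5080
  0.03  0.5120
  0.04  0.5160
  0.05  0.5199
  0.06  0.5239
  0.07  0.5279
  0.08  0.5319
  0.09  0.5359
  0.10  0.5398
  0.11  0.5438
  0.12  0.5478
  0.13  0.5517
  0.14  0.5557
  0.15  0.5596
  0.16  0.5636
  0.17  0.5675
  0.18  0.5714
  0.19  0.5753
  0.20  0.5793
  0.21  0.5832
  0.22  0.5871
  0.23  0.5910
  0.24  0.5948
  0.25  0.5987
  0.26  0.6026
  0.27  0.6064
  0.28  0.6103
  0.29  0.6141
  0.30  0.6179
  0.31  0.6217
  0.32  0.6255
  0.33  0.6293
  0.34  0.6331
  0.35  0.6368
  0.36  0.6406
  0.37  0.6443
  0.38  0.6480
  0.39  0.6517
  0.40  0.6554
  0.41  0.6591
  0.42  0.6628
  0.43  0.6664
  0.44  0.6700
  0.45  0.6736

T = 2;  σ√T = 0.3677
d₁ = [ln(467/447) + (0.021 + 0.26²/2)·2] / 0.3677 = [0.0438 + 0.1096] / 0.3677 = 0.4171 ≈ 0.42
d₂ = d₁ − σ√T = 0.4171 − 0.3677 = 0.0494 ≈ 0.05
exp(−rT) = exp(−0.021·2) = 0.9589
N(d₁) = N(0.42) = 0.6628;  N(d₂) = N(0.05) = 0.5199
C = 467·0.6628 − 447·0.9589·0.5199 = 309.5276 − 222.8439 = 86.6837

$86.68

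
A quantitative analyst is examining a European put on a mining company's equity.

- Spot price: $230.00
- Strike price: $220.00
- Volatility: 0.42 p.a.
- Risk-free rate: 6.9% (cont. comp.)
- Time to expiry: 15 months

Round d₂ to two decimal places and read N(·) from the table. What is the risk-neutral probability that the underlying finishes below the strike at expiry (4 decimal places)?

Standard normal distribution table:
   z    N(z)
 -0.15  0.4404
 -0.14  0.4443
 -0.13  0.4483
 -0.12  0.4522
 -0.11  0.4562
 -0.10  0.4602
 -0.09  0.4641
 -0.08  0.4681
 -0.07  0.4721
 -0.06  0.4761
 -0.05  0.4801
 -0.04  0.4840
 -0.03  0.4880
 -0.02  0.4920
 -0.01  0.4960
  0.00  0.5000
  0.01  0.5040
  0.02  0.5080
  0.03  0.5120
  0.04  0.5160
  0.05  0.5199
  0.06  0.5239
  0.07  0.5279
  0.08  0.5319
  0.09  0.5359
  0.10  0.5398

T = 1.25;  σ√T = 0.4696
ln(S/K) + (r + σ²/2)T = ln(230/220) + (0.069 + 0.42²/2)·1.25 = 0.0445 + 0.1965 = 0.2410
d₁ = 0.2410 / 0.4696 = 0.5131 ⇒ 0.51
d₂ = d₁ − σ√T = 0.5131 − 0.4696 = 0.0436 ⇒ 0.04
Risk-neutral Pr[S_T < K] = N(−d₂) = N(-0.04) = 0.4840

0.4840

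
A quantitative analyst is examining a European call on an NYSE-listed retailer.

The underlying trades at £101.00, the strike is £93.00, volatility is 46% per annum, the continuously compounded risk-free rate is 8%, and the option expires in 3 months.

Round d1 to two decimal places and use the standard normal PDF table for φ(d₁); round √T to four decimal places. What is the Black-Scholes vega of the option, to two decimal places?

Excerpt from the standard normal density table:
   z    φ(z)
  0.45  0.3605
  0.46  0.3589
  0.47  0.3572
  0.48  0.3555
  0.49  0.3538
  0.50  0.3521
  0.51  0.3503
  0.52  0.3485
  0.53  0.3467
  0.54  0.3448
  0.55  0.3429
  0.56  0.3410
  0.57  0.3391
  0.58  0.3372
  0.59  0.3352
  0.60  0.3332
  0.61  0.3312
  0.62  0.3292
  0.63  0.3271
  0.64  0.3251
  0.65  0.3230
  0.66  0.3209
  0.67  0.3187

T = 0.25;  σ√T = 0.2300
d₁ = [ln(101/93) + (0.08 + 0.46²/2)·0.25] / 0.2300 = [0.0825 + 0.0465] / 0.2300 = 0.5607 ⇒ 0.56
√T = √0.25 = 0.5000
φ(d₁) = φ(0.56) = 0.3410
vega = S·φ(d₁)·√T = 101·0.3410·0.5000 = 17.2205

17.22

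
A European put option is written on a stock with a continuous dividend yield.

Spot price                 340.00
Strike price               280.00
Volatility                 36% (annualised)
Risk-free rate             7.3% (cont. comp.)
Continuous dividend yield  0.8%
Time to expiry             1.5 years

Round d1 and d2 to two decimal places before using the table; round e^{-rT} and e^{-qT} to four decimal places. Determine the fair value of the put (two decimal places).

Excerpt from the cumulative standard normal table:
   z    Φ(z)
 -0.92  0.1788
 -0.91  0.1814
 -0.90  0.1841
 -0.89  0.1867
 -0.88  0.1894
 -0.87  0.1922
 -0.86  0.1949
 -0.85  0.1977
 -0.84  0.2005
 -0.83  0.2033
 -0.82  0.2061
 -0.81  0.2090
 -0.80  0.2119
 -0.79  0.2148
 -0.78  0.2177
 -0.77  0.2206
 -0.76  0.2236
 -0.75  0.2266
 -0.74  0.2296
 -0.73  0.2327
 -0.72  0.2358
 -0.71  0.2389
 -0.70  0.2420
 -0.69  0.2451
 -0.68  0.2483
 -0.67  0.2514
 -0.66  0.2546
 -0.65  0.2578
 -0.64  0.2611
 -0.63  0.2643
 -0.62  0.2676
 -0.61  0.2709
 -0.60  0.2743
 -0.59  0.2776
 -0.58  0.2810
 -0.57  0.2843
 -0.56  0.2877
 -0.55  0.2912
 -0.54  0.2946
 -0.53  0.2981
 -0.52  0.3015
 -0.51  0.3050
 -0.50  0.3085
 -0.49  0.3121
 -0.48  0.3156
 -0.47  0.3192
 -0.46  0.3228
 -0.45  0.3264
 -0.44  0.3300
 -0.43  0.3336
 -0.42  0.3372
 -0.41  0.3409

19.19

T = 1.5;  σ√T = 0.4409
d₁ = [ln(340/280) + (0.073 − 0.008 + 0.36²/2)·1.5] / 0.4409 = [0.1942 + 0.1947] / 0.4409 = 0.8819 → 0.88
d₂ = d₁ − σ√T = 0.8819 − 0.4409 = 0.4410 → 0.44
e^(−qT) = e^(−0.008·1.5) = 0.9881;  e^(−rT) = e^(−0.073·1.5) = 0.8963
P = 280·0.8963·N(-0.44) − 340·0.9881·N(-0.88) = 280·0.8963·0.3300 − 340·0.9881·0.1894 = 82.8181 − 63.6297 = 19.1884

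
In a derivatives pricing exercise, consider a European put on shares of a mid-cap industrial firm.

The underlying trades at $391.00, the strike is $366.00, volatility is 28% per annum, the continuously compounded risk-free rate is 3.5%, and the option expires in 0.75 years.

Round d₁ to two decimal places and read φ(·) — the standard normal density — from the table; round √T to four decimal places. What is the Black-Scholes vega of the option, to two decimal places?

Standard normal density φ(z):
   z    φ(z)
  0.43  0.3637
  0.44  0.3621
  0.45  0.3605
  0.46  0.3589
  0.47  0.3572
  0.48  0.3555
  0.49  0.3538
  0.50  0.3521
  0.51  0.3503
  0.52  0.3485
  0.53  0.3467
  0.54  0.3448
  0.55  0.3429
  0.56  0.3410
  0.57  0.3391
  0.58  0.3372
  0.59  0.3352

119.22

T = 0.75;  σ√T = 0.2425
d₁ = [ln(391/366) + (0.035 + 0.28²/2)·0.75] / 0.2425 = [0.0661 + 0.0557] / 0.2425 = 0.5020 → 0.50
√T = √0.75 = 0.8660
φ(d₁) = φ(0.50) = 0.3521
vega = S·φ(d₁)·√T = 391·0.3521·0.8660 = 119.2232
(The call has the same vega.)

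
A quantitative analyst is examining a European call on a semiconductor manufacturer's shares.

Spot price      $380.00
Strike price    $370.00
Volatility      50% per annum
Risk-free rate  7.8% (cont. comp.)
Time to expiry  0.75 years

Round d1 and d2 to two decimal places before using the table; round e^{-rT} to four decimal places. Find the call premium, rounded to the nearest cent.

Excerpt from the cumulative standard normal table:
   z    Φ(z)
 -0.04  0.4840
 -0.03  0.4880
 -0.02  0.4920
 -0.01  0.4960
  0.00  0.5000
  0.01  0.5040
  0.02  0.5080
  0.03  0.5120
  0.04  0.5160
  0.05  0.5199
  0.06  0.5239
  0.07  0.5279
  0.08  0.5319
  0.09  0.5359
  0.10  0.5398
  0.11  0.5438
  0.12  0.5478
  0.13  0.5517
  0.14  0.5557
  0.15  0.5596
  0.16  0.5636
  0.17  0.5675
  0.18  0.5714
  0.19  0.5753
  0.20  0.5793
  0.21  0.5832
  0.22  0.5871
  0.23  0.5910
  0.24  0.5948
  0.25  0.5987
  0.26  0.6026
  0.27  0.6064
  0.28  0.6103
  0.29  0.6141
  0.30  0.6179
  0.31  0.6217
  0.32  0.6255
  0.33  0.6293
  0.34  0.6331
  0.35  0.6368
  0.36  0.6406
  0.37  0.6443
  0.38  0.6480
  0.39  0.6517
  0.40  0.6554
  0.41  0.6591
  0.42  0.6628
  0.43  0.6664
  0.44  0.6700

$78.76

T = 0.75;  σ√T = 0.4330
d₁ = [ln(380/370) + (0.078 + 0.5²/2)·0.75] / 0.4330 = [0.0267 + 0.1522] / 0.4330 = 0.4132 ≈ 0.41
d₂ = d₁ − σ√T = 0.4132 − 0.4330 = -0.0198 ≈ -0.02
e^(−rT) = e^(−0.078·0.75) = 0.9432
C = 380·N(0.41) − 370·0.9432·N(-0.02) = 380·0.6591 − 370·0.9432·0.4920 = 250.4580 − 171.7001 = 78.7579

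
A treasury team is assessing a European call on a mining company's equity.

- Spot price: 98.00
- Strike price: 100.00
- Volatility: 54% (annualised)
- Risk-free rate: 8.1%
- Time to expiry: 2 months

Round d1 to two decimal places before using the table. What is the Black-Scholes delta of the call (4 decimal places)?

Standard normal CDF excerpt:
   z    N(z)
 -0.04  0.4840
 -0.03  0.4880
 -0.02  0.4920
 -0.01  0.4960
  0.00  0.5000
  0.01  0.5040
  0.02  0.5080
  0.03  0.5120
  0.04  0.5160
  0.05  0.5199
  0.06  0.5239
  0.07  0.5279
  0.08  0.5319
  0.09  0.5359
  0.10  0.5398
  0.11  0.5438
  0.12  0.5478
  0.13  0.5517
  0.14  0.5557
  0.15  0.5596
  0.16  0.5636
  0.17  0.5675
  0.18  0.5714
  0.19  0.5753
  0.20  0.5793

0.5319

σ√T = 0.54 × 0.4082 = 0.2205
d₁ = [ln(98/100) + (0.081 + 0.54²/2)·0.1667] / 0.2205 = [-0.0202 + 0.0378] / 0.2205 = 0.0798 ⇒ 0.08
N(d₁) = N(0.08) = 0.5319
Δ_call = N(d₁) = 0.5319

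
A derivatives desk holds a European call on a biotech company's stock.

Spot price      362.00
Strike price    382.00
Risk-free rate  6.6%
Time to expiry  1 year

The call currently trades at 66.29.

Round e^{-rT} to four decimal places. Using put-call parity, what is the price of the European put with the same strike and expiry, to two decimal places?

61.88

e^(−rT) = e^(−0.066·1) = 0.9361
Put-call parity: C − P = S − K·e^(−rT) = 362 − 382·0.9361 = 362 − 357.5902 = 4.4098
P = C − (C − P) = 66.29 − (4.4098) = 61.8802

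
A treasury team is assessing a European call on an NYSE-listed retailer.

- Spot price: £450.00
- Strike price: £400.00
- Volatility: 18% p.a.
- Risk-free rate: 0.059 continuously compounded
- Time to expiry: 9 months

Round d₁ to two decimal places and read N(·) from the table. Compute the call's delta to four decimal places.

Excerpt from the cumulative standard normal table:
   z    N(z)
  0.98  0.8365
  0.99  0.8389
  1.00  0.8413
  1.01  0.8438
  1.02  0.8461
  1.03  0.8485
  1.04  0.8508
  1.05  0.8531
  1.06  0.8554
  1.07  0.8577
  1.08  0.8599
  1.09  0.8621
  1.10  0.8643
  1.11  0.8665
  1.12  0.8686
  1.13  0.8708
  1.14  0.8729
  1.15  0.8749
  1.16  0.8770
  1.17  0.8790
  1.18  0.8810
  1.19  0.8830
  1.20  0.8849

0.8686

T = 0.75;  σ√T = 0.1559
d₁ = [ln(450/400) + (0.059 + 0.18²/2)·0.75] / 0.1559 = [0.1178 + 0.0564] / 0.1559 = 1.1174 → 1.12
N(d₁) = N(1.12) = 0.8686
Δ_call = N(d₁) = 0.8686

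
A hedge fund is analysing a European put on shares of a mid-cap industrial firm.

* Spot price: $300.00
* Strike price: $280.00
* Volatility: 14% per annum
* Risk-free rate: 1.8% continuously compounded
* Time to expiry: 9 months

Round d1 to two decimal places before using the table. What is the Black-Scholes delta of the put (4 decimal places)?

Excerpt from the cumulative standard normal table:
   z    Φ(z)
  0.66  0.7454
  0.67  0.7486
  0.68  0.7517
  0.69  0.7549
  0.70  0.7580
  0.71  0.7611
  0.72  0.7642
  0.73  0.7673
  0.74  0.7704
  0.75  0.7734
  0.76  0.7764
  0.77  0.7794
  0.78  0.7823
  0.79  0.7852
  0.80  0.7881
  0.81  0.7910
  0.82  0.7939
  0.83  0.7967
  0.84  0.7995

σ√T = 0.14 × 0.8660 = 0.1212
d₁ = [ln(300/280) + (0.018 + 0.14²/2)·0.75] / 0.1212 = [0.0690 + 0.0209] / 0.1212 = 0.7410 ≈ 0.74
N(d₁) = N(0.74) = 0.7704
Δ_put = N(d₁) − 1 = 0.7704 − 1 = -0.2296

-0.2296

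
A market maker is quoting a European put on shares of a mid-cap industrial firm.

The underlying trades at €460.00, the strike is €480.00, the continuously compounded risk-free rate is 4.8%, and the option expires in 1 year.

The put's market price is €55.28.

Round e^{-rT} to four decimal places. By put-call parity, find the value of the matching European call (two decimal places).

exp(−rT) = exp(−0.048·1) = 0.9531
Put-call parity: C − P = S − K·e^(−rT) = 460 − 480·0.9531 = 460 − 457.4880 = 2.5120
C = P + (C − P) = 55.28 + (2.5120) = 57.7920

€57.79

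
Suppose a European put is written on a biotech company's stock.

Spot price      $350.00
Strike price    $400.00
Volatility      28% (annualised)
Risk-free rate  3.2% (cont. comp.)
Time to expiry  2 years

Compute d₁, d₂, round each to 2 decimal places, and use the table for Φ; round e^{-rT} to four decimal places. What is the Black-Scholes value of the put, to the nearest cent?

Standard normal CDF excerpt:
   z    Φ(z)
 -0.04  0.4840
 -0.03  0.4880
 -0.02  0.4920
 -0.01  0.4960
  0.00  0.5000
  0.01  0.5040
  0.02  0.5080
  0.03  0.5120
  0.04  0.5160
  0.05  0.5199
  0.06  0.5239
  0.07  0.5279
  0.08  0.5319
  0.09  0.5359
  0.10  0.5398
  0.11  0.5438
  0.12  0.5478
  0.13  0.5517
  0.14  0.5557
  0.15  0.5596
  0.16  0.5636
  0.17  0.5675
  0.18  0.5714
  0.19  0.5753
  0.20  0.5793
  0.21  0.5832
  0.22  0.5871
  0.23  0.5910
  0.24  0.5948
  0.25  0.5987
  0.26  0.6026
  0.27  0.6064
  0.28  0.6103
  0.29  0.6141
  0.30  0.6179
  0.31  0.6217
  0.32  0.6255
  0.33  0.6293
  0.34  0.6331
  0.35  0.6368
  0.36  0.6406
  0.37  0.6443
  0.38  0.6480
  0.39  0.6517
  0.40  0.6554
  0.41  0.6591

$69.54

σ√T = 0.28 × 1.4142 = 0.3960
d₁ = [ln(350/400) + (0.032 + 0.28²/2)·2] / 0.3960 = [-0.1335 + 0.1424] / 0.3960 = 0.0224 → 0.02
d₂ = d₁ − σ√T = 0.0224 − 0.3960 = -0.3736 → -0.37
e^(−rT) = e^(−0.032·2) = 0.9380
P = 400·0.9380·N(0.37) − 350·N(-0.02) = 400·0.9380·0.6443 − 350·0.4920 = 241.7414 − 172.2000 = 69.5414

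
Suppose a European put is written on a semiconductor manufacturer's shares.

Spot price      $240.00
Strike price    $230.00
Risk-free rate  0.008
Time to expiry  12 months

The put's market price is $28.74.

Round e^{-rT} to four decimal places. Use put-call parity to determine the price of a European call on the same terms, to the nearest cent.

$40.58

e^(−rT) = e^(−0.008·1) = 0.9920
Put-call parity: C − P = S − K·e^(−rT) = 240 − 230·0.9920 = 240 − 228.1600 = 11.8400
C = P + (C − P) = 28.74 + (11.8400) = 40.5800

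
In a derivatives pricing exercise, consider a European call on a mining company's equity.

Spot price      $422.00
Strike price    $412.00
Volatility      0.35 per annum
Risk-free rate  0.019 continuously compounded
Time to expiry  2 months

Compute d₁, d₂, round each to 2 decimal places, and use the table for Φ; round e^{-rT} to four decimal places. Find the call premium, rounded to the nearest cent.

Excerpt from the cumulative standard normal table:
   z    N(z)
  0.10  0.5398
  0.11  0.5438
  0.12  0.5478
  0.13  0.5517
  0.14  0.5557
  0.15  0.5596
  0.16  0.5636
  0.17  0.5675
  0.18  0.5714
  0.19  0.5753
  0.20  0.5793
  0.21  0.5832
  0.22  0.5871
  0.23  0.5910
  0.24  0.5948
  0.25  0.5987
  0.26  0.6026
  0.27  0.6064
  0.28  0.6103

$29.33

σ√T = 0.35 × 0.4082 = 0.1429
d₁ = [ln(422/412) + (0.019 + 0.35²/2)·0.1667] / 0.1429 = [0.0240 + 0.0134] / 0.1429 = 0.2614 ⇒ 0.26
d₂ = d₁ − σ√T = 0.2614 − 0.1429 = 0.1186 ⇒ 0.12
exp(−rT) = exp(−0.019·0.1667) = 0.9968
N(d₁) = N(0.26) = 0.6026;  N(d₂) = N(0.12) = 0.5478
C = 422·0.6026 − 412·0.9968·0.5478 = 254.2972 − 224.9714 = 29.3258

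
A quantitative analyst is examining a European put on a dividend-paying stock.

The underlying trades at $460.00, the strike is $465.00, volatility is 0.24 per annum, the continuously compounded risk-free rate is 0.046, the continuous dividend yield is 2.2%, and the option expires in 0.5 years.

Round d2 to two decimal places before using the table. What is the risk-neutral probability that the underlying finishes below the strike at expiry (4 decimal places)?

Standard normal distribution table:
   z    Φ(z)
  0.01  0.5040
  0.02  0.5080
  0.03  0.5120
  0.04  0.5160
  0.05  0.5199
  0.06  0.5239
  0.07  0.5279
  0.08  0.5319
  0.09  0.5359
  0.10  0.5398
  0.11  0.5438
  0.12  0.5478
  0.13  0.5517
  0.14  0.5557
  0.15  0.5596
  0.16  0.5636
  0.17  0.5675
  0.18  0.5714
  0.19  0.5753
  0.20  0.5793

0.5319

T = 0.5;  σ√T = 0.1697
d₁ = [ln(460/465) + (0.046 − 0.022 + 0.24²/2)·0.5] / 0.1697 = [-0.0108 + 0.0264] / 0.1697 = 0.0919 which rounds to 0.09
d₂ = d₁ − σ√T = 0.0919 − 0.1697 = -0.0778 which rounds to -0.08
Risk-neutral Pr[S_T < K] = N(−d₂) = N(0.08) = 0.5319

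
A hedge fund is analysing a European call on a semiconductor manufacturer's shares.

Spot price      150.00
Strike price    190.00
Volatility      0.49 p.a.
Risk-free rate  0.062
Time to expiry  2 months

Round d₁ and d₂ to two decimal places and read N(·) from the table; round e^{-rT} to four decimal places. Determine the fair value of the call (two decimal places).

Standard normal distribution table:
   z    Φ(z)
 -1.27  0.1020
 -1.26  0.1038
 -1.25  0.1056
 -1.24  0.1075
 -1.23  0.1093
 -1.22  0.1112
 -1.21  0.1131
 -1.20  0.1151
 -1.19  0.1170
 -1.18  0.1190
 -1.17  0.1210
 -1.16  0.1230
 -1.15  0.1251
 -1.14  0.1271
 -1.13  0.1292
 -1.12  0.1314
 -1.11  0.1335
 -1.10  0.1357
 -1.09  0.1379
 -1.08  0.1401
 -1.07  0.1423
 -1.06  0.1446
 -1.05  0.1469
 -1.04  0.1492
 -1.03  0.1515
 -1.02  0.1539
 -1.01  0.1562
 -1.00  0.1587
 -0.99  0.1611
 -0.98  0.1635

σ√T = 0.49·√0.1667 = 0.2000
d₁ = [ln(150/190) + (0.062 + 0.49²/2)·0.1667] / 0.2000 = [-0.2364 + 0.0303] / 0.2000 = -1.0300 ⇒ -1.03
d₂ = d₁ − σ√T = -1.0300 − 0.2000 = -1.2301 ⇒ -1.23
exp(−rT) = exp(−0.062·0.1667) = 0.9897
C = 150·N(-1.03) − 190·0.9897·N(-1.23) = 150·0.1515 − 190·0.9897·0.1093 = 22.7250 − 20.5531 = 2.1719

2.17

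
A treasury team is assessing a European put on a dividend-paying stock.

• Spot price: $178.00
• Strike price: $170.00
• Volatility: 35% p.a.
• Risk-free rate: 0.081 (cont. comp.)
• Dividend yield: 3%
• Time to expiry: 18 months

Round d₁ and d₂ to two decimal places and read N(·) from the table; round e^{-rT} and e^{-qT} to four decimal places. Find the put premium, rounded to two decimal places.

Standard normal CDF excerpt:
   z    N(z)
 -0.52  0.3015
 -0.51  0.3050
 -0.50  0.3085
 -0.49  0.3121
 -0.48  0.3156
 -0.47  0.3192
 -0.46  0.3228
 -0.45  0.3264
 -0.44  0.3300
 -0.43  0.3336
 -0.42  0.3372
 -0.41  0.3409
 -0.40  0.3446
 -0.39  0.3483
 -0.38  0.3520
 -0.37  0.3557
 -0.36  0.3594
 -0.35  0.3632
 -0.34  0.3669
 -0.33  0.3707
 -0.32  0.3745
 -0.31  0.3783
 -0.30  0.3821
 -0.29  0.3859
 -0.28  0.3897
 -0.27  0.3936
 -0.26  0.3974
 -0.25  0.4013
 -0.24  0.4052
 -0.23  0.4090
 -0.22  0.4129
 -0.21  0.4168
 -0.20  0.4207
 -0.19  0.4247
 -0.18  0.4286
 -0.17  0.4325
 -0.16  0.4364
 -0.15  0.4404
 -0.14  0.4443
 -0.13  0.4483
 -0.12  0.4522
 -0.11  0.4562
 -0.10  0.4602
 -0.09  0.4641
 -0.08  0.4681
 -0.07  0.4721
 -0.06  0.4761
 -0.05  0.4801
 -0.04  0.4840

T = 1.5;  σ√T = 0.4287
d₁ = [ln(178/170) + (0.081 − 0.03 + 0.35²/2)·1.5] / 0.4287 = [0.0460 + 0.1684] / 0.4287 = 0.5001 ≈ 0.50
d₂ = d₁ − σ√T = 0.5001 − 0.4287 = 0.0714 ≈ 0.07
e^(−qT) = e^(−0.03·1.5) = 0.9560;  e^(−rT) = e^(−0.081·1.5) = 0.8856
N(−d₂) = N(-0.07) = 0.4721;  N(−d₁) = N(-0.50) = 0.3085
P = 170·0.8856·0.4721 − 178·0.9560·0.3085 = 71.0756 − 52.4968 = 18.5788

$18.58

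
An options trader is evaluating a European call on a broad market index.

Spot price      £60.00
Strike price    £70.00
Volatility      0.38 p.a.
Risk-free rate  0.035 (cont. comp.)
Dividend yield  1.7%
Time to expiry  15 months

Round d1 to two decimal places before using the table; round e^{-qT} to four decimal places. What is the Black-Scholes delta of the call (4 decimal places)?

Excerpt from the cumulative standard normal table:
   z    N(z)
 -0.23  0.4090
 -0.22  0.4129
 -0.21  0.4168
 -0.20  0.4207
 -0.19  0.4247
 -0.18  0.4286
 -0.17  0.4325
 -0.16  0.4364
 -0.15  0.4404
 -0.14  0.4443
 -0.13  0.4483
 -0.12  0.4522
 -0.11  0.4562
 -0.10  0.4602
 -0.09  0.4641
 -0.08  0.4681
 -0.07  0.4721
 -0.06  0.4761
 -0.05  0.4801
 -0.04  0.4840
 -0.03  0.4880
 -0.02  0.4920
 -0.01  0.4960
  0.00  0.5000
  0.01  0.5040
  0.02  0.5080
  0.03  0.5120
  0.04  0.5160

0.4505

σ√T = 0.38·√1.25 = 0.4249
d₁ = [ln(60/70) + (0.035 − 0.017 + 0.38²/2)·1.25] / 0.4249 = [-0.1542 + 0.1128] / 0.4249 = -0.0974 → -0.10
N(d₁) = N(-0.10) = 0.4602
Δ_call = exp(−qT)·N(d₁) = 0.9790·0.4602 = 0.4505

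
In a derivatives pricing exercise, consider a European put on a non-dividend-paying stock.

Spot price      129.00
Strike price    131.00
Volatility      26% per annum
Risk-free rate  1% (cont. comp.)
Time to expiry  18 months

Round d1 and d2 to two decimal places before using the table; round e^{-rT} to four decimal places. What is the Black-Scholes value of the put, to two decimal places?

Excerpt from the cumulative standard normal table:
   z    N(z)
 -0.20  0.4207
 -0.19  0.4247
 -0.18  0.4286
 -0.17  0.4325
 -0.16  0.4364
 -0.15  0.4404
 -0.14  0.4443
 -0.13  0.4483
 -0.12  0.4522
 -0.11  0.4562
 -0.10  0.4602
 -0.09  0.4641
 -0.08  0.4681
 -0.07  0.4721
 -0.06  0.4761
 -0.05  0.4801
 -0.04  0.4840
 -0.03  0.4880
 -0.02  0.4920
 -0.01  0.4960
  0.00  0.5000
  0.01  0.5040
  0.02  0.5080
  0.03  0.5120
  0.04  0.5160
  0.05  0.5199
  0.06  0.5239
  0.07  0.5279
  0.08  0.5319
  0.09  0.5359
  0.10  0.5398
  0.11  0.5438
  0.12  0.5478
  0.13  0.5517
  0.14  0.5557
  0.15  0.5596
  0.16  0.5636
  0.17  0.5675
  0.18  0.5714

σ√T = 0.26 × 1.2247 = 0.3184
d₁ = [ln(129/131) + (0.01 + 0.26²/2)·1.5] / 0.3184 = [-0.0154 + 0.0657] / 0.3184 = 0.1580 ⇒ 0.16
d₂ = d₁ − σ√T = 0.1580 − 0.3184 = -0.1604 ⇒ -0.16
e^(−rT) = e^(−0.01·1.5) = 0.9851
P = 131·0.9851·N(0.16) − 129·N(-0.16) = 131·0.9851·0.5636 − 129·0.4364 = 72.7315 − 56.2956 = 16.4359

16.44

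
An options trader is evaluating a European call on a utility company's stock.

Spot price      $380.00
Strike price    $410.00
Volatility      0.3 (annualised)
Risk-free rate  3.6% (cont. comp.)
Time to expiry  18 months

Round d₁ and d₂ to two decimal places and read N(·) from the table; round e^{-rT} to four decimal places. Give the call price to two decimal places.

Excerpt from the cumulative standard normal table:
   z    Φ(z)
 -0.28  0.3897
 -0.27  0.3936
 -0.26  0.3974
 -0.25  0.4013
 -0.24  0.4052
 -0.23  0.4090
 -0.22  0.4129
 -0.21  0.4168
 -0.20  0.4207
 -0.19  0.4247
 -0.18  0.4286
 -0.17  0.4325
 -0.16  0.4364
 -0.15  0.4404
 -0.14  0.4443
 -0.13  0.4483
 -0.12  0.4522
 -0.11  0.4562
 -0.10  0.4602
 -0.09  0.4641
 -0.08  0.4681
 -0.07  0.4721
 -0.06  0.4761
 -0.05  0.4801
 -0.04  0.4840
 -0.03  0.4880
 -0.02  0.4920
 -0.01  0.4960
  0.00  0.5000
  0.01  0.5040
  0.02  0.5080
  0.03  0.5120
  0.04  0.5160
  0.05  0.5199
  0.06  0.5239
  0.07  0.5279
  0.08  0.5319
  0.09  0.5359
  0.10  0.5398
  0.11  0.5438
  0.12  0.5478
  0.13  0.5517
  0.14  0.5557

$50.77

T = 1.5;  σ√T = 0.3674
d₁ = [ln(380/410) + (0.036 + 0.3²/2)·1.5] / 0.3674 = [-0.0760 + 0.1215] / 0.3674 = 0.1239 ≈ 0.12
d₂ = d₁ − σ√T = 0.1239 − 0.3674 = -0.2435 ≈ -0.24
e^(−rT) = e^(−0.036·1.5) = 0.9474
N(d₁) = N(0.12) = 0.5478;  N(d₂) = N(-0.24) = 0.4052
C = 380·0.5478 − 410·0.9474·0.4052 = 208.1640 − 157.3935 = 50.7705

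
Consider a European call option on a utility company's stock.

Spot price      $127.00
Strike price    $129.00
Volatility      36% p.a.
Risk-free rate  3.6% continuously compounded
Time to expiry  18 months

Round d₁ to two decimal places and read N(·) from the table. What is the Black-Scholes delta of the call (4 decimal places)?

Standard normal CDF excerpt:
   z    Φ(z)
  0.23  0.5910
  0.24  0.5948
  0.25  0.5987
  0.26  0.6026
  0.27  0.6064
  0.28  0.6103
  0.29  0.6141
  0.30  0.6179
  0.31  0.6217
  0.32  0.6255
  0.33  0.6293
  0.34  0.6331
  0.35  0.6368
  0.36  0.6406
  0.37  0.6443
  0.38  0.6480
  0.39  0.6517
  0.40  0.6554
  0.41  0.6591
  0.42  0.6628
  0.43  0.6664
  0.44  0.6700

0.6217

σ√T = 0.36·√1.5 = 0.4409
ln(S/K) + (r + σ²/2)T = ln(127/129) + (0.036 + 0.36²/2)·1.5 = -0.0156 + 0.1512 = 0.1356
d₁ = 0.1356 / 0.4409 = 0.3075 ⇒ 0.31
N(d₁) = N(0.31) = 0.6217
Δ_call = N(d₁) = 0.6217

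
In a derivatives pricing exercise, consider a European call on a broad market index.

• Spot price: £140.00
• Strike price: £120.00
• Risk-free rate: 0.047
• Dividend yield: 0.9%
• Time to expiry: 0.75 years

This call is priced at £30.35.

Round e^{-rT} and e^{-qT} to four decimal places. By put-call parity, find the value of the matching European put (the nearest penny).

exp(−qT) = exp(−0.009·0.75) = 0.9933;  exp(−rT) = exp(−0.047·0.75) = 0.9654
Put-call parity: C − P = S·e^(−qT) − K·e^(−rT) = 140·0.9933 − 120·0.9654 = 139.0620 − 115.8480 = 23.2140
P = C − (C − P) = 30.35 − (23.2140) = 7.1360

£7.14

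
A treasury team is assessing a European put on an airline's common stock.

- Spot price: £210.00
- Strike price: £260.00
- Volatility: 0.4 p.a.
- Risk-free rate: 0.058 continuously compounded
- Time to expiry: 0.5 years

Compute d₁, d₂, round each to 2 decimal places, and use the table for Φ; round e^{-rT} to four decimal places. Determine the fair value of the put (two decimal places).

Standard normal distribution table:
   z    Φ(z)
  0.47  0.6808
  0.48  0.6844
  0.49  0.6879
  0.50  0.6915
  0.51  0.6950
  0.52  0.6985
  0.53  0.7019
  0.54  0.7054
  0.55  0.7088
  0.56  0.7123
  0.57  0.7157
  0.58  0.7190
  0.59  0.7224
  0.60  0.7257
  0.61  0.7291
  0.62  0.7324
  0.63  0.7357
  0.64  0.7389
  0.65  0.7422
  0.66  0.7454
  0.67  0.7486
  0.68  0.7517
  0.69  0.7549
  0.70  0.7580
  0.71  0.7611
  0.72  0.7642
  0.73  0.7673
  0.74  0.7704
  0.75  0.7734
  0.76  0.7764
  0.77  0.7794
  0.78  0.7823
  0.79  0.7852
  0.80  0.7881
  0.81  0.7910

£52.36

T = 0.5;  σ√T = 0.2828
d₁ = [ln(210/260) + (0.058 + ½·0.4²)·0.5] / (σ√T) = (-0.2136 + 0.0690) / 0.2828 = -0.5111 ⇒ -0.51
d₂ = -0.5111 − 0.2828 = -0.7940 ⇒ -0.79
e^(−rT) = e^(−0.058·0.5) = 0.9714
N(−d₂) = N(0.79) = 0.7852;  N(−d₁) = N(0.51) = 0.6950
P = 260·0.9714·0.7852 − 210·0.6950 = 198.3133 − 145.9500 = 52.3633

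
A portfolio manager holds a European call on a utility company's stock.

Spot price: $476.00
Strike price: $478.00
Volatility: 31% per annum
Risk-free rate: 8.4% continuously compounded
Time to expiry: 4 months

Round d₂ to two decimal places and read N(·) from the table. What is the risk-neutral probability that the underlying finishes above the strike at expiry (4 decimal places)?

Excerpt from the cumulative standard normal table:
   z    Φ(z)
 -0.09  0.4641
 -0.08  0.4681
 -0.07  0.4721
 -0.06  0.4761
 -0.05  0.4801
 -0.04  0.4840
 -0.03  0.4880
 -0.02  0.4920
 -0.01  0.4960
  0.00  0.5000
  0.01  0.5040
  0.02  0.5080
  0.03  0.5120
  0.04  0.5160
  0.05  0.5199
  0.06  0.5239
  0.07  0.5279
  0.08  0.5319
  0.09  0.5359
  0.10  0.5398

σ√T = 0.31·√0.3333 = 0.1790
d₁ = [ln(476/478) + (0.084 + 0.31²/2)·0.3333] / 0.1790 = [-0.0042 + 0.0440] / 0.1790 = 0.2225 → 0.22
d₂ = d₁ − σ√T = 0.2225 − 0.1790 = 0.0435 → 0.04
Pr(exercise) under Q = N(d₂) = 0.5160

0.5160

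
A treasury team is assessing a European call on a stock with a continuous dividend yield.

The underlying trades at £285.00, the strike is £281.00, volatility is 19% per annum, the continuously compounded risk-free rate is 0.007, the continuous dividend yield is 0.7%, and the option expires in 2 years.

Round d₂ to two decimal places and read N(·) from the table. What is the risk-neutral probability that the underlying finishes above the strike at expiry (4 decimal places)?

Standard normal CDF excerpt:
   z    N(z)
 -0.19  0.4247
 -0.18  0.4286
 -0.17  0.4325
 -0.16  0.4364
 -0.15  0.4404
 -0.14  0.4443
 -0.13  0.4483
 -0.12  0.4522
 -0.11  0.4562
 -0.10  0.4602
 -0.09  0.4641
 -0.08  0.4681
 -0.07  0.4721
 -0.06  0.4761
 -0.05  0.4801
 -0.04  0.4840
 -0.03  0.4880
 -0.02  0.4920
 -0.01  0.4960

0.4681

σ√T = 0.19·√2 = 0.2687
d₁ = [ln(285/281) + (0.007 − 0.007 + ½·0.19²)·2] / (σ√T) = (0.0141 + 0.0361) / 0.2687 = 0.1870 ≈ 0.19
d₂ = 0.1870 − 0.2687 = -0.0817 ≈ -0.08
Pr(exercise) under Q = N(d₂) = 0.4681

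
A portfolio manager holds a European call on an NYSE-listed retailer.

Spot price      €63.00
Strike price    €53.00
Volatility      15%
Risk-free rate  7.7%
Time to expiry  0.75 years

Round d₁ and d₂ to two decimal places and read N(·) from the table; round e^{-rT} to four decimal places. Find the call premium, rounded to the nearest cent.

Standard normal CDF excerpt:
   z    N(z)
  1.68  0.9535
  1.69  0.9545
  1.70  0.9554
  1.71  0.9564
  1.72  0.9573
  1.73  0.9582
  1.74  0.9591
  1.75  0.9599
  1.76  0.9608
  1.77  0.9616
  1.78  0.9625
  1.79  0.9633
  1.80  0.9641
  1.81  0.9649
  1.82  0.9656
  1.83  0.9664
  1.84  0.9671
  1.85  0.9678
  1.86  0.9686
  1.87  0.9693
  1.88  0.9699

σ√T = 0.15 × 0.8660 = 0.1299
d₁ = [ln(63/53) + (0.077 + 0.15²/2)·0.75] / 0.1299 = [0.1728 + 0.0662] / 0.1299 = 1.8401 ≈ 1.84
d₂ = d₁ − σ√T = 1.8401 − 0.1299 = 1.7102 ≈ 1.71
e^(−rT) = e^(−0.077·0.75) = 0.9439
C = 63·N(1.84) − 53·0.9439·N(1.71) = 63·0.9671 − 53·0.9439·0.9564 = 60.9273 − 47.8455 = 13.0818

€13.08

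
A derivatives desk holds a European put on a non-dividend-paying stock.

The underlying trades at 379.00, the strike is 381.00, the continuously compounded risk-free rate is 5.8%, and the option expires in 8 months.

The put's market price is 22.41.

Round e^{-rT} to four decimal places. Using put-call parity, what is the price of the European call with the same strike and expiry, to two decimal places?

e^(−rT) = e^(−0.058·0.6667) = 0.9621
Put-call parity: C − P = S − K·e^(−rT) = 379 − 381·0.9621 = 379 − 366.5601 = 12.4399
C = P + (C − P) = 22.41 + (12.4399) = 34.8499

34.85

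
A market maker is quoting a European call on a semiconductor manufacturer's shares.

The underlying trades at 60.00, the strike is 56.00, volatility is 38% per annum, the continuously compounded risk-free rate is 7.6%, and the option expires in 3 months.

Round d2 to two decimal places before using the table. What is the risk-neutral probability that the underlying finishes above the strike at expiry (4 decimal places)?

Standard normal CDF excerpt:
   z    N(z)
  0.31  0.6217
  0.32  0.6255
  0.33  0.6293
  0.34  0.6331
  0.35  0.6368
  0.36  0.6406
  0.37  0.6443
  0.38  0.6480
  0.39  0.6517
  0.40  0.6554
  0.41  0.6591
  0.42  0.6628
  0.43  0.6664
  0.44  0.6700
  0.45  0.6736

0.6443

T = 0.25;  σ√T = 0.1900
d₁ = [ln(60/56) + (0.076 + ½·0.38²)·0.25] / (σ√T) = (0.0690 + 0.0370) / 0.1900 = 0.5581 which rounds to 0.56
d₂ = 0.5581 − 0.1900 = 0.3681 which rounds to 0.37
Risk-neutral Pr[S_T > K] = N(d₂) = N(0.37) = 0.6443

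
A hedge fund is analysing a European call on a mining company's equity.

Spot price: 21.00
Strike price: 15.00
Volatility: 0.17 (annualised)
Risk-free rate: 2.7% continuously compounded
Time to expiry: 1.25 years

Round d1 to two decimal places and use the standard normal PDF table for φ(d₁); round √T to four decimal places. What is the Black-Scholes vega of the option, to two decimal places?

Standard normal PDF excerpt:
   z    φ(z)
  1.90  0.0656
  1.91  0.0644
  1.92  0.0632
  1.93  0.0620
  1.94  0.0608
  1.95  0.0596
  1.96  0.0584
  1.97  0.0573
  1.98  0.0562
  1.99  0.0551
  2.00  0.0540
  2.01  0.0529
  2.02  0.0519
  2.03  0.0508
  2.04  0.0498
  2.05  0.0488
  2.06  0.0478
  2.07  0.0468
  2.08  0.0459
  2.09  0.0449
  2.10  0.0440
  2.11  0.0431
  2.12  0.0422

σ√T = 0.17·√1.25 = 0.1901
d₁ = [ln(21/15) + (0.027 + 0.17²/2)·1.25] / 0.1901 = [0.3365 + 0.0518] / 0.1901 = 2.0429 which rounds to 2.04
√T = √1.25 = 1.1180
φ(d₁) = φ(2.04) = 0.0498
vega = S·φ(d₁)·√T = 21·0.0498·1.1180 = 1.1692

1.17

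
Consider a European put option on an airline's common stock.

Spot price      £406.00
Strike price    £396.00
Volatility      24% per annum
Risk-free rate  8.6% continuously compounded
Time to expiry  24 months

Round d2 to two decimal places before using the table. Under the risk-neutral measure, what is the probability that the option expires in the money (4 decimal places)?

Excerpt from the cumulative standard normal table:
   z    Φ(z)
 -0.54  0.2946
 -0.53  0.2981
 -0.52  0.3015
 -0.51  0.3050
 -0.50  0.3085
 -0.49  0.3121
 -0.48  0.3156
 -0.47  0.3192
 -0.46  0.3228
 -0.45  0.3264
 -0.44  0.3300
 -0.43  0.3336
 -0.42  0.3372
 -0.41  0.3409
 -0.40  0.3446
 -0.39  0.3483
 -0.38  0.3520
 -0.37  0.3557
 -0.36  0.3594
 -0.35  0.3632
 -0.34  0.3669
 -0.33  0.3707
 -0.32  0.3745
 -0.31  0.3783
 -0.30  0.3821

σ√T = 0.24 × 1.4142 = 0.3394
d₁ = [ln(406/396) + (0.086 + 0.24²/2)·2] / 0.3394 = [0.0249 + 0.2296] / 0.3394 = 0.7499 ≈ 0.75
d₂ = d₁ − σ√T = 0.7499 − 0.3394 = 0.4105 ≈ 0.41
Pr(exercise) under Q = N(−d₂) = N(-0.41) = 0.3409

0.3409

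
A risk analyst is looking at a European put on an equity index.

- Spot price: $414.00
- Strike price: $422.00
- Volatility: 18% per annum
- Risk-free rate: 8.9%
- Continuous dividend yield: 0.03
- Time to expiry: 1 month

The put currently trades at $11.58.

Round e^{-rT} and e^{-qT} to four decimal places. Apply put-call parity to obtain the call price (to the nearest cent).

e^(−qT) = e^(−0.03·0.08333) = 0.9975;  e^(−rT) = e^(−0.089·0.08333) = 0.9926
Put-call parity: C − P = S·e^(−qT) − K·e^(−rT) = 414·0.9975 − 422·0.9926 = 412.9650 − 418.8772 = -5.9122
C = P + (C − P) = 11.58 + (-5.9122) = 5.6678

$5.67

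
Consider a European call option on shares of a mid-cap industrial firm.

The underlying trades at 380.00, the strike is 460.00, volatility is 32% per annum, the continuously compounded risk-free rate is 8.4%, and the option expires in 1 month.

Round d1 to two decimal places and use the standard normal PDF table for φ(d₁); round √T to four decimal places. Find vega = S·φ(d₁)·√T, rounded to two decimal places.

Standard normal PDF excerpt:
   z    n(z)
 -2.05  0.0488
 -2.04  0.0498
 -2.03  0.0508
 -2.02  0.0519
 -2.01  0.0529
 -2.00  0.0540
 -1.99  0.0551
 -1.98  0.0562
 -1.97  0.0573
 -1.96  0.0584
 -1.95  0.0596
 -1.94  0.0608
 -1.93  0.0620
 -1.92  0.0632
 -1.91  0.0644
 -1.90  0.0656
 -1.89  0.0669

6.54

σ√T = 0.32 × 0.2887 = 0.0924
ln(S/K) + (r + σ²/2)T = ln(380/460) + (0.084 + 0.32²/2)·0.08333 = -0.1911 + 0.0113 = -0.1798
d₁ = -0.1798 / 0.0924 = -1.9463 ≈ -1.95
√T = √0.08333 = 0.2887
φ(d₁) = φ(-1.95) = 0.0596
vega = S·φ(d₁)·√T = 380·0.0596·0.2887 = 6.5385
(The put has the same vega.)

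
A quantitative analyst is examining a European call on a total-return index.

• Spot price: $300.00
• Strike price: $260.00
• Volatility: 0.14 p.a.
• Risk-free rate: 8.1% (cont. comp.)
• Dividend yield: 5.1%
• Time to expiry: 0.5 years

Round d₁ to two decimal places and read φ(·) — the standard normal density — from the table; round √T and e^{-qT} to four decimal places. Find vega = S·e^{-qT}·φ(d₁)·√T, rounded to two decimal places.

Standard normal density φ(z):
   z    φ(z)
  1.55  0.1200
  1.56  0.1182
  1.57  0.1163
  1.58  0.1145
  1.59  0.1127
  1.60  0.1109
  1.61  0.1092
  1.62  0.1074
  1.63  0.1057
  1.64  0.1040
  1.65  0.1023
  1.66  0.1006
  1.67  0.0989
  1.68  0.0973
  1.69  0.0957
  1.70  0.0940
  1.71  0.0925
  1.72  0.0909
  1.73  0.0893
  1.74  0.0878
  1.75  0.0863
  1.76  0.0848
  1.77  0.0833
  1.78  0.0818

σ√T = 0.14·√0.5 = 0.0990
d₁ = [ln(300/260) + (0.081 − 0.051 + 0.14²/2)·0.5] / 0.0990 = [0.1431 + 0.0199] / 0.0990 = 1.6466 which rounds to 1.65
√T = √0.5 = 0.7071
φ(d₁) = φ(1.65) = 0.1023
exp(−qT) = exp(−0.051·0.5) = 0.9748
vega = S·exp(−qT)·φ(d₁)·√T = 300·0.9748·0.1023·0.7071 = 21.1540
(Vega is the same for a European call and put with the same parameters.)

21.15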